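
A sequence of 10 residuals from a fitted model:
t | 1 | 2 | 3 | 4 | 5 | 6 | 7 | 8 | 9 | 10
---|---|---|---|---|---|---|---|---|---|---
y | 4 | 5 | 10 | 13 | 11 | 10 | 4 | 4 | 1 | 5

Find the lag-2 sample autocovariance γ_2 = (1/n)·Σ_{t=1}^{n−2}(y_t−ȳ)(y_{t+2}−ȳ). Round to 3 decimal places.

1.482

Mean ȳ = (4 + 5 + 10 + 13 + 11 + 10 + 4 + 4 + 1 + 5)/10 = 6.7000
Σ_{t=1}^{8}(y_t−ȳ)(y_{t+2}−ȳ) = 14.8200
γ_2 = 14.8200 / 10 = 1.482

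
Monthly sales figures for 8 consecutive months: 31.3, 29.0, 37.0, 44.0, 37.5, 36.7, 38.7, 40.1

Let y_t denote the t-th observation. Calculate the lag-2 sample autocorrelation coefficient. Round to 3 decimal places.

Mean ȳ = (31.3 + 29.0 + 37.0 + 44.0 + 37.5 + 36.7 + 38.7 + 40.1)/8 = 36.7875
Deviations from mean: -5.4875, -7.7875, 0.2125, 7.2125, 0.7125, -0.0875, 1.9125, 3.3125
Numerator Σ_{t=1}^{6}(y_t−ȳ)(y_{t+2}−ȳ) = -56.7403
Denominator Σ(y_t−ȳ)² = 157.9688
r_2 = -56.7403 / 157.9688 = -0.359

-0.359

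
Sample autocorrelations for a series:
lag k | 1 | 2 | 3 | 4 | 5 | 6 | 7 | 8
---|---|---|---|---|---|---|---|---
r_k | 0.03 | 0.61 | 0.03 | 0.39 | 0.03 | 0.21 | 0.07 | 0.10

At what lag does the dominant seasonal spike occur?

The largest autocorrelation is r_2 = 0.61, with weaker echoes at lags 4 (0.39) and 6 (0.21); the remaining lags stay at or below 0.10.
The dominant spike at lag 2 indicates a seasonal period of 2.

2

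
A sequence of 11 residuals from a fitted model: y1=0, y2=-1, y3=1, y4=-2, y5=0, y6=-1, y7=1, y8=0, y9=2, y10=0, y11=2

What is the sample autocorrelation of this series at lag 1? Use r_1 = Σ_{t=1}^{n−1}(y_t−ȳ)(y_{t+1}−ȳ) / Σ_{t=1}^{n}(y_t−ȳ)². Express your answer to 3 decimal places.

-0.258

Mean ȳ = (0 − 1 + 1 − 2 + 0 − 1 + 1 + 0 + 2 + 0 + 2)/11 = 0.1818
Numerator Σ_{t=1}^{10}(y_t−ȳ)(y_{t+1}−ȳ) = -4.0331
Denominator Σ(y_t−ȳ)² = 15.6364
r_1 = -4.0331 / 15.6364 = -0.258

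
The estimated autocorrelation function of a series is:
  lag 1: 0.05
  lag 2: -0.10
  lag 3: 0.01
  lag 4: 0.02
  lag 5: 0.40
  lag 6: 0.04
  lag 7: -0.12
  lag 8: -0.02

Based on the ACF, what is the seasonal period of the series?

5

The largest autocorrelation is r_5 = 0.40; the remaining lags stay at or below 0.05.
The dominant spike at lag 5 indicates a seasonal period of 5.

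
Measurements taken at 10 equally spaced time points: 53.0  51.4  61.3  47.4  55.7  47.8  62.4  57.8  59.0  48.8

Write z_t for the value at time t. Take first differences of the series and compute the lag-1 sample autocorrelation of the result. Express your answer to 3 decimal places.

-0.696

First differences Δz: -1.6, 9.9, -13.9, 8.3, -7.9, 14.6, -4.6, 1.2, -10.2
Mean of differences = -0.4667
Numerator Σ(Δz_t−Δz̄)(Δz_{t+1}−Δz̄) = -531.3211
Denominator Σ(Δz_t−Δz̄)² = 762.9200
r_1(Δz) = -531.3211 / 762.9200 = -0.696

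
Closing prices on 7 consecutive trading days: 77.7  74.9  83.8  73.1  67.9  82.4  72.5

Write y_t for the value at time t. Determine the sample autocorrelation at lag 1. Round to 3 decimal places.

Mean ȳ = (77.7 + 74.9 + 83.8 + 73.1 + 67.9 + 82.4 + 72.5)/7 = 76.0429
Deviations from mean: 1.6571, -1.1429, 7.7571, -2.9429, -8.1429, 6.3571, -3.5429
Σ(y_t−ȳ)(y_{t+1}−ȳ) = (-1.8939) + (-8.8653) + (-22.8282) + (23.9633) + (-51.7653) + (-22.5224) = -83.9118
Denominator Σ(y_t−ȳ)² = 192.1571
r_1 = -83.9118 / 192.1571 = -0.437

-0.437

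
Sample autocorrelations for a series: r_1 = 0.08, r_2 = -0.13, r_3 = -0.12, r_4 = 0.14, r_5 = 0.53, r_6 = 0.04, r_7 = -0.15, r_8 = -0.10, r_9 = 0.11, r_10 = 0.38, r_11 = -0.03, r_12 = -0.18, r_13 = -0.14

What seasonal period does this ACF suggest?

The largest autocorrelation is r_5 = 0.53, with a weaker echo at lag 10 (0.38); the remaining lags stay at or below 0.14.
The dominant spike at lag 5 indicates a seasonal period of 5.

5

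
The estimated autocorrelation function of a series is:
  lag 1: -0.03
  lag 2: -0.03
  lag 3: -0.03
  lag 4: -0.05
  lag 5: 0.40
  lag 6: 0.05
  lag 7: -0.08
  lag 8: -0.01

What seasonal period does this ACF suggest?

The largest autocorrelation is r_5 = 0.40; the remaining lags stay at or below 0.05.
The dominant spike at lag 5 indicates a seasonal period of 5.

5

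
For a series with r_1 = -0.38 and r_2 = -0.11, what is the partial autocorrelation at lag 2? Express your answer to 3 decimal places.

φ_{22} = (r_2 − r_1²) / (1 − r_1²)
r_1² = (-0.38)² = 0.1444
Numerator = -0.11 − 0.1444 = -0.2544; denominator = 1 − 0.1444 = 0.8556
φ_{22} = -0.2544 / 0.8556 = -0.297

-0.297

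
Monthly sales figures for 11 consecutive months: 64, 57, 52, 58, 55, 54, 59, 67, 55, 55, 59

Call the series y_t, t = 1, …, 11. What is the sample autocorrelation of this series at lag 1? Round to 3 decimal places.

-0.034

Mean ȳ = (64 + 57 + 52 + 58 + 55 + 54 + 59 + 67 + 55 + 55 + 59)/11 = 57.7273
Numerator Σ_{t=1}^{10}(y_t−ȳ)(y_{t+1}−ȳ) = -6.8017
Denominator Σ(y_t−ȳ)² = 198.1818
r_1 = -6.8017 / 198.1818 = -0.034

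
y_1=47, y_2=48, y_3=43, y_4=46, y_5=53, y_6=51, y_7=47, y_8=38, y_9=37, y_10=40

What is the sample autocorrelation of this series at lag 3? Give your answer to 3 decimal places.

-0.377

Mean ȳ = (47 + 48 + 43 + 46 + 53 + 51 + 47 + 38 + 37 + 40)/10 = 45.0000
Numerator Σ_{t=1}^{7}(y_t−ȳ)(y_{t+3}−ȳ) = -98.0000
Denominator Σ(y_t−ȳ)² = 260.0000
r_3 = -98.0000 / 260.0000 = -0.377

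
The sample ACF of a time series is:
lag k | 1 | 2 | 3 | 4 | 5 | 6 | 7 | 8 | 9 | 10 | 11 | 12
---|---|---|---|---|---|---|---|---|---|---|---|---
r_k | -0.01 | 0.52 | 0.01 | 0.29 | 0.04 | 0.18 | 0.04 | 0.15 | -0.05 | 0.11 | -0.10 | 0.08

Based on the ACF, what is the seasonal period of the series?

2

The largest autocorrelation is r_2 = 0.52, with weaker echoes at lags 4 (0.29), 6 (0.18) and 8 (0.15); the remaining lags stay at or below 0.11.
The dominant spike at lag 2 indicates a seasonal period of 2.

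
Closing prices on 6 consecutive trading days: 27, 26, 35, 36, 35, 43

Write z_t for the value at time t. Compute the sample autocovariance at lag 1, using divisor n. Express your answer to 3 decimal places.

9.926

Mean z̄ = (27 + 26 + 35 + 36 + 35 + 43)/6 = 33.6667
Deviations: -6.6667, -7.6667, 1.3333, 2.3333, 1.3333, 9.3333
Σ_{t=1}^{5}(z_t−z̄)(z_{t+1}−z̄) = 59.5556
γ_1 = 59.5556 / 6 = 9.926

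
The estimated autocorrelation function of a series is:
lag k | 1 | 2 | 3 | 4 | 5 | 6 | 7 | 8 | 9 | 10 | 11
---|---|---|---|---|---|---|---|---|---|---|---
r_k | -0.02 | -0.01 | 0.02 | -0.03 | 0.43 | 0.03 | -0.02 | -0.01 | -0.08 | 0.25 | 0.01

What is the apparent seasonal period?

5

The largest autocorrelation is r_5 = 0.43, with a weaker echo at lag 10 (0.25); the remaining lags stay at or below 0.03.
The dominant spike at lag 5 indicates a seasonal period of 5.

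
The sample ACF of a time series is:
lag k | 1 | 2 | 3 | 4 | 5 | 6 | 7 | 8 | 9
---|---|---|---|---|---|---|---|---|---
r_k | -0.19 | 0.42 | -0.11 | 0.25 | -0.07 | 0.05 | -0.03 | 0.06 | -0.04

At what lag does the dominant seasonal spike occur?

The largest autocorrelation is r_2 = 0.42, with a weaker echo at lag 4 (0.25); the remaining lags stay at or below 0.06.
The dominant spike at lag 2 indicates a seasonal period of 2.

2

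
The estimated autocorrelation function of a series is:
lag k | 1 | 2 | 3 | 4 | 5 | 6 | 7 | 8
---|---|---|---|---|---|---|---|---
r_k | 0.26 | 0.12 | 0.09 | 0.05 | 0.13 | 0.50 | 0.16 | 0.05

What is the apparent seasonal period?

6

The largest autocorrelation is r_6 = 0.50; the remaining lags stay at or below 0.26. The elevated value at lag 1 (0.26), dropping to 0.12 at lag 2, reflects decaying short-term dependence rather than seasonality.
The dominant spike at lag 6 indicates a seasonal period of 6.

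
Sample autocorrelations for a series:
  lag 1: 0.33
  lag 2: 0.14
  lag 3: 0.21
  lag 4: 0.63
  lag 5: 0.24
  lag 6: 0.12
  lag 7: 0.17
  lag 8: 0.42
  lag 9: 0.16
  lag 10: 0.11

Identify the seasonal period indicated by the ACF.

The largest autocorrelation is r_4 = 0.63, with a weaker echo at lag 8 (0.42); the remaining lags stay at or below 0.33. The elevated value at lag 1 (0.33), dropping to 0.14 at lag 2, reflects decaying short-term dependence rather than seasonality.
The dominant spike at lag 4 indicates a seasonal period of 4.

4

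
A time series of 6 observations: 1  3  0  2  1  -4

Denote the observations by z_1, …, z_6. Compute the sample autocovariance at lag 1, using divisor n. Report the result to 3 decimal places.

-0.375

Mean z̄ = (1 + 3 + 0 + 2 + 1 − 4)/6 = 0.5000
Σ_{t=1}^{5}(z_t−z̄)(z_{t+1}−z̄) = -2.2500
γ_1 = -2.2500 / 6 = -0.375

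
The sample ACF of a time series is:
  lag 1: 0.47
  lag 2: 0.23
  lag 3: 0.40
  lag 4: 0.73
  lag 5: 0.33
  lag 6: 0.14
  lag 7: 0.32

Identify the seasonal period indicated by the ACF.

The largest autocorrelation is r_4 = 0.73; the remaining lags stay at or below 0.47. The elevated value at lag 1 (0.47), dropping to 0.23 at lag 2, reflects decaying short-term dependence rather than seasonality.
The dominant spike at lag 4 indicates a seasonal period of 4.

4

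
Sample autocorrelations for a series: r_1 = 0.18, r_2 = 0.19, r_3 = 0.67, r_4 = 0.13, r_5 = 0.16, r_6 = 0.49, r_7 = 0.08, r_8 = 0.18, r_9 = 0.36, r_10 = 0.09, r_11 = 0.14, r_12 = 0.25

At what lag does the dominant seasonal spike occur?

3

The largest autocorrelation is r_3 = 0.67, with weaker echoes at lags 6 (0.49), 9 (0.36) and 12 (0.25); the remaining lags stay at or below 0.19.
The dominant spike at lag 3 indicates a seasonal period of 3.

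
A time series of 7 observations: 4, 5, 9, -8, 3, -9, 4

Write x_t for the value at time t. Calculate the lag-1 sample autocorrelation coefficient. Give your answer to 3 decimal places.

-0.337

Mean x̄ = (4 + 5 + 9 − 8 + 3 − 9 + 4)/7 = 1.1429
Deviations from mean: 2.8571, 3.8571, 7.8571, -9.1429, 1.8571, -10.1429, 2.8571
Σ(x_t−x̄)(x_{t+1}−x̄) = (11.0204) + (30.3061) + (-71.8367) + (-16.9796) + (-18.8367) + (-28.9796) = -95.3061
Denominator Σ(x_t−x̄)² = 282.8571
r_1 = -95.3061 / 282.8571 = -0.337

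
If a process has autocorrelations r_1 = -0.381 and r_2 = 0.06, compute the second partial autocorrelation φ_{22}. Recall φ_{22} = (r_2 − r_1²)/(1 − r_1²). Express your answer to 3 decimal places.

φ_{22} = (r_2 − r_1²) / (1 − r_1²)
r_1² = (-0.381)² = 0.145161
Numerator = 0.06 − 0.1452 = -0.0852; denominator = 1 − 0.1452 = 0.8548
φ_{22} = -0.0852 / 0.8548 = -0.100

-0.100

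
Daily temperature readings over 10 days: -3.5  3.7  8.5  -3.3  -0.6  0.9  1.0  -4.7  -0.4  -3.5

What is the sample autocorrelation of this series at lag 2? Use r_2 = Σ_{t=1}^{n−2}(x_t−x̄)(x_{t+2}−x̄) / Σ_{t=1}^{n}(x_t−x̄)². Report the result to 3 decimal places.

Mean x̄ = (-3.5 + 3.7 + 8.5 − 3.3 − 0.6 + 0.9 + 1.0 − 4.7 − 0.4 − 3.5)/10 = -0.1900
Numerator Σ_{t=1}^{8}(x_t−x̄)(x_{t+2}−x̄) = -38.5402
Denominator Σ(x_t−x̄)² = 145.3890
r_2 = -38.5402 / 145.3890 = -0.265

-0.265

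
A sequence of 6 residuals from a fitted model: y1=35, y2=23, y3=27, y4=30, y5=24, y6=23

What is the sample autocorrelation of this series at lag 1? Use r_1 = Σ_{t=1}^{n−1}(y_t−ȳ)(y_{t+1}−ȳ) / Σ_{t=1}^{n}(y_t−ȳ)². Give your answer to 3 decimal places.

Mean ȳ = (35 + 23 + 27 + 30 + 24 + 23)/6 = 27.0000
Σ(y_t−ȳ)(y_{t+1}−ȳ) = (-32.0000) + (0.0000) + (0.0000) + (-9.0000) + (12.0000) = -29.0000
Denominator Σ(y_t−ȳ)² = 114.0000
r_1 = -29.0000 / 114.0000 = -0.254

-0.254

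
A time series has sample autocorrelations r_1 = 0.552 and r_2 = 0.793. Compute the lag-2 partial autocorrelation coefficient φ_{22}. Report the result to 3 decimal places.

0.702

φ_{22} = (r_2 − r_1²) / (1 − r_1²)
r_1² = (0.552)² = 0.304704
Numerator = 0.793 − 0.3047 = 0.4883; denominator = 1 − 0.3047 = 0.6953
φ_{22} = 0.4883 / 0.6953 = 0.702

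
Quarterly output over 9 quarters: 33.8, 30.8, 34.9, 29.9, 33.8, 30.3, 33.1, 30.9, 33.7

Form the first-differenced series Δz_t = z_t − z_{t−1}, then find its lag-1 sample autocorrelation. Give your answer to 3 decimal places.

First differences Δz: -3.0, 4.1, -5.0, 3.9, -3.5, 2.8, -2.2, 2.8
Mean of differences = -0.0125
Numerator Σ(Δz_t−Δz̄)(Δz_{t+1}−Δz̄) = -88.0689
Denominator Σ(Δz_t−Δz̄)² = 98.7888
r_1(Δz) = -88.0689 / 98.7888 = -0.891

-0.891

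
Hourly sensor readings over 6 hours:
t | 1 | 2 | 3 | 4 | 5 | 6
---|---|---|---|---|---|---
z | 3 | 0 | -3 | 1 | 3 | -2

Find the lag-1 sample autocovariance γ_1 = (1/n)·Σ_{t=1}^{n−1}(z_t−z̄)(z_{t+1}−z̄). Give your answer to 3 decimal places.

Mean z̄ = (3 + 0 − 3 + 1 + 3 − 2)/6 = 0.3333
Deviations: 2.6667, -0.3333, -3.3333, 0.6667, 2.6667, -2.3333
Σ_{t=1}^{5}(z_t−z̄)(z_{t+1}−z̄) = -6.4444
γ_1 = -6.4444 / 6 = -1.074

-1.074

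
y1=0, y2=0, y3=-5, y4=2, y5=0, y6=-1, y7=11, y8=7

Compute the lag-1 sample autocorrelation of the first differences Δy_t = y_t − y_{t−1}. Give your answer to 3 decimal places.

-0.513

First differences Δy: 0, -5, 7, -2, -1, 12, -4
Mean of differences = 1.0000
Numerator Σ(Δy_t−Δȳ)(Δy_{t+1}−Δȳ) = -119.0000
Denominator Σ(Δy_t−Δȳ)² = 232.0000
r_1(Δy) = -119.0000 / 232.0000 = -0.513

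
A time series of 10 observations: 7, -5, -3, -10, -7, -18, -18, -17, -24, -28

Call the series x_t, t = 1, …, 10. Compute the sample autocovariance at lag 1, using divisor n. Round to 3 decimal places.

Mean x̄ = (7 − 5 − 3 − 10 − 7 − 18 − 18 − 17 − 24 − 28)/10 = -12.3000
Σ_{t=1}^{9}(x_t−x̄)(x_{t+1}−x̄) = 510.1100
γ_1 = 510.1100 / 10 = 51.011

51.011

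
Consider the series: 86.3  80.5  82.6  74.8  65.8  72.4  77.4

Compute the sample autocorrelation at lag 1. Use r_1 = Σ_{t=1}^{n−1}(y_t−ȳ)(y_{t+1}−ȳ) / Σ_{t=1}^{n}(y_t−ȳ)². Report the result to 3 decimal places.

Mean ȳ = (86.3 + 80.5 + 82.6 + 74.8 + 65.8 + 72.4 + 77.4)/7 = 77.1143
Deviations from mean: 9.1857, 3.3857, 5.4857, -2.3143, -11.3143, -4.7143, 0.2857
Numerator Σ_{t=1}^{6}(y_t−ȳ)(y_{t+1}−ȳ) = 115.1541
Denominator Σ(y_t−ȳ)² = 281.6086
r_1 = 115.1541 / 281.6086 = 0.409

0.409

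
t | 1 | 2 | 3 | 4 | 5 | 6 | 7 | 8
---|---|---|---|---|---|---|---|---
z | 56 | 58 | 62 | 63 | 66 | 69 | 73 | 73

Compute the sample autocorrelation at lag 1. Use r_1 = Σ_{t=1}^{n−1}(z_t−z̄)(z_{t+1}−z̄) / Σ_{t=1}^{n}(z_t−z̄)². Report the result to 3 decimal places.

Mean z̄ = (56 + 58 + 62 + 63 + 66 + 69 + 73 + 73)/8 = 65.0000
Numerator Σ_{t=1}^{7}(z_t−z̄)(z_{t+1}−z̄) = 188.0000
Denominator Σ(z_t−z̄)² = 288.0000
r_1 = 188.0000 / 288.0000 = 0.653

0.653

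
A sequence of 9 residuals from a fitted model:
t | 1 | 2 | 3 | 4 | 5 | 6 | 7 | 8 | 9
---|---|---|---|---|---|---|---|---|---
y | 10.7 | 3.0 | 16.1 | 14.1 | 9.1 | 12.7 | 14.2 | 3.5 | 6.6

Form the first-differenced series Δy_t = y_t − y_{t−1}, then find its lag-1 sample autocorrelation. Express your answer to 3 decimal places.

First differences Δy: -7.7, 13.1, -2.0, -5.0, 3.6, 1.5, -10.7, 3.1
Mean of differences = -0.5125
Numerator Σ(Δy_t−Δȳ)(Δy_{t+1}−Δȳ) = -178.8964
Denominator Σ(Δy_t−Δȳ)² = 397.1088
r_1(Δy) = -178.8964 / 397.1088 = -0.450

-0.450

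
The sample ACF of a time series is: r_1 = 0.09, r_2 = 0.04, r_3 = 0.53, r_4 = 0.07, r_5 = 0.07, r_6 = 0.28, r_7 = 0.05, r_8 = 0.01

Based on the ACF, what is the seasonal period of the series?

3

The largest autocorrelation is r_3 = 0.53, with a weaker echo at lag 6 (0.28); the remaining lags stay at or below 0.09.
The dominant spike at lag 3 indicates a seasonal period of 3.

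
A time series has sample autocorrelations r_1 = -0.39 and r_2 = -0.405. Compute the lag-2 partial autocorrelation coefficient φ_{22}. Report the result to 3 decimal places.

φ_{22} = (r_2 − r_1²) / (1 − r_1²)
r_1² = (-0.39)² = 0.1521
Numerator = -0.405 − 0.1521 = -0.5571; denominator = 1 − 0.1521 = 0.8479
φ_{22} = -0.5571 / 0.8479 = -0.657

-0.657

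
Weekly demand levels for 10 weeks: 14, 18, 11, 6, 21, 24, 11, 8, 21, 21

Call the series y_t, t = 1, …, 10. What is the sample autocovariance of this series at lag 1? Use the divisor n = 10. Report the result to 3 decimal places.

0.675

Mean ȳ = (14 + 18 + 11 + 6 + 21 + 24 + 11 + 8 + 21 + 21)/10 = 15.5000
Σ_{t=1}^{9}(y_t−ȳ)(y_{t+1}−ȳ) = 6.7500
γ_1 = 6.7500 / 10 = 0.675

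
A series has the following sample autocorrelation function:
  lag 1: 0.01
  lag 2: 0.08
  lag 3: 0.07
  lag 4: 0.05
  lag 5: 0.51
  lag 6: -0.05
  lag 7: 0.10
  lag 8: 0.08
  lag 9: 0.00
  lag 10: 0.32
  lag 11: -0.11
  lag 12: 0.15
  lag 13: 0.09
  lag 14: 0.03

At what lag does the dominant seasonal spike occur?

5

The largest autocorrelation is r_5 = 0.51, with a weaker echo at lag 10 (0.32); the remaining lags stay at or below 0.15.
The dominant spike at lag 5 indicates a seasonal period of 5.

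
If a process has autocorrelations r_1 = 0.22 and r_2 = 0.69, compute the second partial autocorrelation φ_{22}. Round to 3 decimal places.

φ_{22} = (r_2 − r_1²) / (1 − r_1²)
r_1² = (0.22)² = 0.0484
Numerator = 0.69 − 0.0484 = 0.6416; denominator = 1 − 0.0484 = 0.9516
φ_{22} = 0.6416 / 0.9516 = 0.674

0.674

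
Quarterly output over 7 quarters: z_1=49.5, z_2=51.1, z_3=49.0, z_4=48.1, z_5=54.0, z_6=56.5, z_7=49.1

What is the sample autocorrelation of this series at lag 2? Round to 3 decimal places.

Mean z̄ = (49.5 + 51.1 + 49.0 + 48.1 + 54.0 + 56.5 + 49.1)/7 = 51.0429
Deviations from mean: -1.5429, 0.0571, -2.0429, -2.9429, 2.9571, 5.4571, -1.9429
Σ(z_t−z̄)(z_{t+2}−z̄) = (3.1518) + (-0.1682) + (-6.0410) + (-16.0596) + (-5.7453) = -24.8622
Denominator Σ(z_t−z̄)² = 57.5171
r_2 = -24.8622 / 57.5171 = -0.432

-0.432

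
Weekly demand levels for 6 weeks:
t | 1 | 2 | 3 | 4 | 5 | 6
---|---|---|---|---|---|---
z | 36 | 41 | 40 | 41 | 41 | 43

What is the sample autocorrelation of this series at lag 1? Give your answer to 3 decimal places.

Mean z̄ = (36 + 41 + 40 + 41 + 41 + 43)/6 = 40.3333
Deviations from mean: -4.3333, 0.6667, -0.3333, 0.6667, 0.6667, 2.6667
Σ(z_t−z̄)(z_{t+1}−z̄) = (-2.8889) + (-0.2222) + (-0.2222) + (0.4444) + (1.7778) = -1.1111
Denominator Σ(z_t−z̄)² = 27.3333
r_1 = -1.1111 / 27.3333 = -0.041

-0.041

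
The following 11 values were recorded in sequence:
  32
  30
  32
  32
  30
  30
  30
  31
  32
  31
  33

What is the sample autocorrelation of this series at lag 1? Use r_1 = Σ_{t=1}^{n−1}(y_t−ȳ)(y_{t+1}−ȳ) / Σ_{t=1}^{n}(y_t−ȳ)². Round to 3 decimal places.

0.013

Mean ȳ = (32 + 30 + 32 + 32 + 30 + 30 + 30 + 31 + 32 + 31 + 33)/11 = 31.1818
Numerator Σ_{t=1}^{10}(y_t−ȳ)(y_{t+1}−ȳ) = 0.1488
Denominator Σ(y_t−ȳ)² = 11.6364
r_1 = 0.1488 / 11.6364 = 0.013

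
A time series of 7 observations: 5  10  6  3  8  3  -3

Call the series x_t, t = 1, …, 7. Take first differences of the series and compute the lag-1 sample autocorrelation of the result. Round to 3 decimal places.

-0.232

First differences Δx: 5, -4, -3, 5, -5, -6
Mean of differences = -1.3333
Numerator Σ(Δx_t−Δx̄)(Δx_{t+1}−Δx̄) = -29.1111
Denominator Σ(Δx_t−Δx̄)² = 125.3333
r_1(Δx) = -29.1111 / 125.3333 = -0.232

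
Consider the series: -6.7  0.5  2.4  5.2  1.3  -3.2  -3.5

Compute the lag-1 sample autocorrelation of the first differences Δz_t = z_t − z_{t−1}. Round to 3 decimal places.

0.295

First differences Δz: 7.2, 1.9, 2.8, -3.9, -4.5, -0.3
Mean of differences = 0.5333
Numerator Σ(Δz_t−Δz̄)(Δz_{t+1}−Δz̄) = 28.6689
Denominator Σ(Δz_t−Δz̄)² = 97.1333
r_1(Δz) = 28.6689 / 97.1333 = 0.295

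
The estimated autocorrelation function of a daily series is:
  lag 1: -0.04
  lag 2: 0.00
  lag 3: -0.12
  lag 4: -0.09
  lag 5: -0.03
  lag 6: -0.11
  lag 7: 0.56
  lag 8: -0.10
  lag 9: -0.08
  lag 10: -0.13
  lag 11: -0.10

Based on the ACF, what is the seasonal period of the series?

The largest autocorrelation is r_7 = 0.56; the remaining lags stay at or below 0.00.
The dominant spike at lag 7 indicates a seasonal period of 7.

7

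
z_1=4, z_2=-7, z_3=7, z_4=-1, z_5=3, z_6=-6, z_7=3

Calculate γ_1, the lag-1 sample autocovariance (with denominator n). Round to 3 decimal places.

-17.353

Mean z̄ = (4 − 7 + 7 − 1 + 3 − 6 + 3)/7 = 0.4286
Σ_{t=1}^{6}(z_t−z̄)(z_{t+1}−z̄) = -121.4694
γ_1 = -121.4694 / 7 = -17.353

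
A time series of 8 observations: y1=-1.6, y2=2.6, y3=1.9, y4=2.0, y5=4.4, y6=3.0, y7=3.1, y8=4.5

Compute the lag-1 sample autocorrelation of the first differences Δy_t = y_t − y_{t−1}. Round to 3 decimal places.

-0.325

First differences Δy: 4.2, -0.7, 0.1, 2.4, -1.4, 0.1, 1.4
Mean of differences = 0.8714
Numerator Σ(Δy_t−Δȳ)(Δy_{t+1}−Δȳ) = -7.3251
Denominator Σ(Δy_t−Δȳ)² = 22.5143
r_1(Δy) = -7.3251 / 22.5143 = -0.325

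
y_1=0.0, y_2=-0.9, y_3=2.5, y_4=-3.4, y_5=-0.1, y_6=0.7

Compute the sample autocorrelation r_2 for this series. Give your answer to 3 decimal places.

Mean ȳ = (0.0 − 0.9 + 2.5 − 3.4 − 0.1 + 0.7)/6 = -0.2000
Deviations from mean: 0.2000, -0.7000, 2.7000, -3.2000, 0.1000, 0.9000
Σ(y_t−ȳ)(y_{t+2}−ȳ) = (0.5400) + (2.2400) + (0.2700) + (-2.8800) = 0.1700
Denominator Σ(y_t−ȳ)² = 18.8800
r_2 = 0.1700 / 18.8800 = 0.009

0.009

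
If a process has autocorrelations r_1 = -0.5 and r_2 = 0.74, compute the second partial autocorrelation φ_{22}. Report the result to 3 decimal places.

0.653

φ_{22} = (r_2 − r_1²) / (1 − r_1²)
r_1² = (-0.5)² = 0.25
Numerator = 0.74 − 0.2500 = 0.4900; denominator = 1 − 0.2500 = 0.7500
φ_{22} = 0.4900 / 0.7500 = 0.653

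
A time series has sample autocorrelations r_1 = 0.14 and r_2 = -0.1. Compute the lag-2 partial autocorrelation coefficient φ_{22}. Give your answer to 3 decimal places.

φ_{22} = (r_2 − r_1²) / (1 − r_1²)
r_1² = (0.14)² = 0.0196
Numerator = -0.1 − 0.0196 = -0.1196; denominator = 1 − 0.0196 = 0.9804
φ_{22} = -0.1196 / 0.9804 = -0.122

-0.122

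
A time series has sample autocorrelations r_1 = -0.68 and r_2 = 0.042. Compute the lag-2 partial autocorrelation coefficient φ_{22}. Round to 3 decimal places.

-0.782

φ_{22} = (r_2 − r_1²) / (1 − r_1²)
r_1² = (-0.68)² = 0.4624
Numerator = 0.042 − 0.4624 = -0.4204; denominator = 1 − 0.4624 = 0.5376
φ_{22} = -0.4204 / 0.5376 = -0.782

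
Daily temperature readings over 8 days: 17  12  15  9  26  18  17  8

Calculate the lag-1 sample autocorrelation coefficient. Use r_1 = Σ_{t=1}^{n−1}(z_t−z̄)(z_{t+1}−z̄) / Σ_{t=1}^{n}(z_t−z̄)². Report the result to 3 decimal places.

Mean z̄ = (17 + 12 + 15 + 9 + 26 + 18 + 17 + 8)/8 = 15.2500
Numerator Σ_{t=1}^{7}(z_t−z̄)(z_{t+1}−z̄) = -48.8125
Denominator Σ(z_t−z̄)² = 231.5000
r_1 = -48.8125 / 231.5000 = -0.211

-0.211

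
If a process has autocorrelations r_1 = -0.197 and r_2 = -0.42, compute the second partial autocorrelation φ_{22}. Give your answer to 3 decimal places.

φ_{22} = (r_2 − r_1²) / (1 − r_1²)
r_1² = (-0.197)² = 0.038809
Numerator = -0.42 − 0.0388 = -0.4588; denominator = 1 − 0.0388 = 0.9612
φ_{22} = -0.4588 / 0.9612 = -0.477

-0.477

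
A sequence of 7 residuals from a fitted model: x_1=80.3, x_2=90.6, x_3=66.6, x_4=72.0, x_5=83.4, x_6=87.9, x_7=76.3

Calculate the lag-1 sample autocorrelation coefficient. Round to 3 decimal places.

Mean x̄ = (80.3 + 90.6 + 66.6 + 72.0 + 83.4 + 87.9 + 76.3)/7 = 79.5857
Deviations from mean: 0.7143, 11.0143, -12.9857, -7.5857, 3.8143, 8.3143, -3.2857
Σ(x_t−x̄)(x_{t+1}−x̄) = (7.8673) + (-143.0284) + (98.5059) + (-28.9341) + (31.7131) + (-27.3184) = -61.1945
Denominator Σ(x_t−x̄)² = 442.4686
r_1 = -61.1945 / 442.4686 = -0.138

-0.138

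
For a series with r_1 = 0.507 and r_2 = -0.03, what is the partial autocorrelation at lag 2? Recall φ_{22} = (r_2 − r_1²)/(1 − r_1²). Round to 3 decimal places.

φ_{22} = (r_2 − r_1²) / (1 − r_1²)
r_1² = (0.507)² = 0.257049
Numerator = -0.03 − 0.2570 = -0.2870; denominator = 1 − 0.2570 = 0.7430
φ_{22} = -0.2870 / 0.7430 = -0.386

-0.386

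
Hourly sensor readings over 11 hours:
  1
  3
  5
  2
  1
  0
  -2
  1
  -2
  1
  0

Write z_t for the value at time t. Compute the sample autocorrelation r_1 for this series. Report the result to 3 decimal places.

Mean z̄ = (1 + 3 + 5 + 2 + 1 + 0 − 2 + 1 − 2 + 1 + 0)/11 = 0.9091
Numerator Σ_{t=1}^{10}(z_t−z̄)(z_{t+1}−z̄) = 14.9917
Denominator Σ(z_t−z̄)² = 40.9091
r_1 = 14.9917 / 40.9091 = 0.366

0.366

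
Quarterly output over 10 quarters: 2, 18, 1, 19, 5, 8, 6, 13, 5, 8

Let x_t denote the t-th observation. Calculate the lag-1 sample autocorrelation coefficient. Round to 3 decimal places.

-0.772

Mean x̄ = (2 + 18 + 1 + 19 + 5 + 8 + 6 + 13 + 5 + 8)/10 = 8.5000
Numerator Σ_{t=1}^{9}(x_t−x̄)(x_{t+1}−x̄) = -270.7500
Denominator Σ(x_t−x̄)² = 350.5000
r_1 = -270.7500 / 350.5000 = -0.772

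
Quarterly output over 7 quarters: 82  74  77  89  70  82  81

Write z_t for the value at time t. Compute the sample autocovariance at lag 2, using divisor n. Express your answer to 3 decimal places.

Mean z̄ = (82 + 74 + 77 + 89 + 70 + 82 + 81)/7 = 79.2857
Deviations: 2.7143, -5.2857, -2.2857, 9.7143, -9.2857, 2.7143, 1.7143
Σ_{t=1}^{5}(z_t−z̄)(z_{t+2}−z̄) = -25.8776
γ_2 = -25.8776 / 7 = -3.697

-3.697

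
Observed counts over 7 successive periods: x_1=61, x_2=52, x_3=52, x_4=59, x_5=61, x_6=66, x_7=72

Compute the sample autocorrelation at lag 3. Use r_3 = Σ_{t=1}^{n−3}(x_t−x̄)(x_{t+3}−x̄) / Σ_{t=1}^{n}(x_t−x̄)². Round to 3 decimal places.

Mean x̄ = (61 + 52 + 52 + 59 + 61 + 66 + 72)/7 = 60.4286
Deviations from mean: 0.5714, -8.4286, -8.4286, -1.4286, 0.5714, 5.5714, 11.5714
Σ(x_t−x̄)(x_{t+3}−x̄) = (-0.8163) + (-4.8163) + (-46.9592) + (-16.5306) = -69.1224
Denominator Σ(x_t−x̄)² = 309.7143
r_3 = -69.1224 / 309.7143 = -0.223

-0.223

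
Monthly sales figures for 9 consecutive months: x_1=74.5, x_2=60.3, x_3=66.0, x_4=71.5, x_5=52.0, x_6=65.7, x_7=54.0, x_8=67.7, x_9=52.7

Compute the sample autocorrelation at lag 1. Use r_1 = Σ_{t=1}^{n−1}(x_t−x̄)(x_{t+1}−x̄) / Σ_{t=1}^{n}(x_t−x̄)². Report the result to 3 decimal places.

Mean x̄ = (74.5 + 60.3 + 66.0 + 71.5 + 52.0 + 65.7 + 54.0 + 67.7 + 52.7)/9 = 62.7111
Numerator Σ_{t=1}^{8}(x_t−x̄)(x_{t+1}−x̄) = -253.0412
Denominator Σ(x_t−x̄)² = 557.5089
r_1 = -253.0412 / 557.5089 = -0.454

-0.454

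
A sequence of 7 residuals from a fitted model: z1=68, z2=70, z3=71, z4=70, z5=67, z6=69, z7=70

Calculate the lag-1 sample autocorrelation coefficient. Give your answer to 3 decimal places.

0.030

Mean z̄ = (68 + 70 + 71 + 70 + 67 + 69 + 70)/7 = 69.2857
Deviations from mean: -1.2857, 0.7143, 1.7143, 0.7143, -2.2857, -0.2857, 0.7143
Σ(z_t−z̄)(z_{t+1}−z̄) = (-0.9184) + (1.2245) + (1.2245) + (-1.6327) + (0.6531) + (-0.2041) = 0.3469
Denominator Σ(z_t−z̄)² = 11.4286
r_1 = 0.3469 / 11.4286 = 0.030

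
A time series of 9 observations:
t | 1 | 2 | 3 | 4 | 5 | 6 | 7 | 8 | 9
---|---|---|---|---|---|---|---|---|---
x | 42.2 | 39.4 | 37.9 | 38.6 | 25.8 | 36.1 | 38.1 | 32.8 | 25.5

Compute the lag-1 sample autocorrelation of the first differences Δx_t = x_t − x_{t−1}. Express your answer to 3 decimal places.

First differences Δx: -2.8, -1.5, 0.7, -12.8, 10.3, 2.0, -5.3, -7.3
Mean of differences = -2.0875
Numerator Σ(Δx_t−Δx̄)(Δx_{t+1}−Δx̄) = -107.0952
Denominator Σ(Δx_t−Δx̄)² = 331.0288
r_1(Δx) = -107.0952 / 331.0288 = -0.324

-0.324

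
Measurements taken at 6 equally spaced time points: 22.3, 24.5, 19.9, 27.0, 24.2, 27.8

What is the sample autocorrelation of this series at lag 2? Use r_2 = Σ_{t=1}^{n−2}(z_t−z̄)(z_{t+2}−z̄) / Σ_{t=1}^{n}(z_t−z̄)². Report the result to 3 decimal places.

0.447

Mean z̄ = (22.3 + 24.5 + 19.9 + 27.0 + 24.2 + 27.8)/6 = 24.2833
Numerator Σ_{t=1}^{4}(z_t−z̄)(z_{t+2}−z̄) = 19.2011
Denominator Σ(z_t−z̄)² = 42.9483
r_2 = 19.2011 / 42.9483 = 0.447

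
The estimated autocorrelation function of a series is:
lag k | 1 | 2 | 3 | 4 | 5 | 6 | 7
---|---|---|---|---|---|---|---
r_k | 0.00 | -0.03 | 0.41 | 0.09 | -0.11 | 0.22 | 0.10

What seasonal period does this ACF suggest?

3

The largest autocorrelation is r_3 = 0.41, with a weaker echo at lag 6 (0.22); the remaining lags stay at or below 0.10.
The dominant spike at lag 3 indicates a seasonal period of 3.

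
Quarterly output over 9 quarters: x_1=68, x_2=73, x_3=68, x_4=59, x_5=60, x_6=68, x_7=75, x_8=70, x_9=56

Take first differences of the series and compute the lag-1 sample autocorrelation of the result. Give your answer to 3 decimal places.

First differences Δx: 5, -5, -9, 1, 8, 7, -5, -14
Mean of differences = -1.5000
Numerator Σ(Δx_t−Δx̄)(Δx_{t+1}−Δx̄) = 103.2500
Denominator Σ(Δx_t−Δx̄)² = 448.0000
r_1(Δx) = 103.2500 / 448.0000 = 0.230

0.230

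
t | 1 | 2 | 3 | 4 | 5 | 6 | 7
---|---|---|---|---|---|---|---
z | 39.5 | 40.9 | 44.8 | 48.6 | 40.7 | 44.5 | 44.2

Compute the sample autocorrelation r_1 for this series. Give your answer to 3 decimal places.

Mean z̄ = (39.5 + 40.9 + 44.8 + 48.6 + 40.7 + 44.5 + 44.2)/7 = 43.3143
Deviations from mean: -3.8143, -2.4143, 1.4857, 5.2857, -2.6143, 1.1857, 0.8857
Σ(z_t−z̄)(z_{t+1}−z̄) = (9.2088) + (-3.5869) + (7.8531) + (-13.8184) + (-3.0998) + (1.0502) = -2.3931
Denominator Σ(z_t−z̄)² = 59.5486
r_1 = -2.3931 / 59.5486 = -0.040

-0.040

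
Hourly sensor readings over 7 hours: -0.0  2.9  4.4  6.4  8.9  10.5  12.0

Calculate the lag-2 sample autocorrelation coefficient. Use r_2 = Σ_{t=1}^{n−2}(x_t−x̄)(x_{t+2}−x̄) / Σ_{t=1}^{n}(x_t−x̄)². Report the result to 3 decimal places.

0.195

Mean x̄ = (-0.0 + 2.9 + 4.4 + 6.4 + 8.9 + 10.5 + 12.0)/7 = 6.4429
Deviations from mean: -6.4429, -3.5429, -2.0429, -0.0429, 2.4571, 4.0571, 5.5571
Σ(x_t−x̄)(x_{t+2}−x̄) = (13.1618) + (0.1518) + (-5.0196) + (-0.1739) + (13.6547) = 21.7749
Denominator Σ(x_t−x̄)² = 111.6171
r_2 = 21.7749 / 111.6171 = 0.195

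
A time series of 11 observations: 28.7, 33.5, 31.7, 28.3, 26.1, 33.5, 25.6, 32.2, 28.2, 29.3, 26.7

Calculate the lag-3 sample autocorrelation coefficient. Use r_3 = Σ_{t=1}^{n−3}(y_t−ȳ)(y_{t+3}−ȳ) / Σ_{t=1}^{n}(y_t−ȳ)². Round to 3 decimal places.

Mean ȳ = (28.7 + 33.5 + 31.7 + 28.3 + 26.1 + 33.5 + 25.6 + 32.2 + 28.2 + 29.3 + 26.7)/11 = 29.4364
Numerator Σ_{t=1}^{8}(y_t−ȳ)(y_{t+3}−ȳ) = -20.4467
Denominator Σ(y_t−ȳ)² = 82.5055
r_3 = -20.4467 / 82.5055 = -0.248

-0.248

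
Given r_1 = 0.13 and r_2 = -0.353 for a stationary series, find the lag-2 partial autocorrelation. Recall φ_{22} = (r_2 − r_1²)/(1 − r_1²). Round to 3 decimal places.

φ_{22} = (r_2 − r_1²) / (1 − r_1²)
r_1² = (0.13)² = 0.0169
Numerator = -0.353 − 0.0169 = -0.3699; denominator = 1 − 0.0169 = 0.9831
φ_{22} = -0.3699 / 0.9831 = -0.376

-0.376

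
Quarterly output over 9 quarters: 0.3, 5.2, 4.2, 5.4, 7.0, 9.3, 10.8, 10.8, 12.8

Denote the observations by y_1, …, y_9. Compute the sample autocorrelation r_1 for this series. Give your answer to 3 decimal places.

Mean ȳ = (0.3 + 5.2 + 4.2 + 5.4 + 7.0 + 9.3 + 10.8 + 10.8 + 12.8)/9 = 7.3111
Numerator Σ_{t=1}^{8}(y_t−ȳ)(y_{t+1}−ȳ) = 65.5521
Denominator Σ(y_t−ȳ)² = 125.4689
r_1 = 65.5521 / 125.4689 = 0.522

0.522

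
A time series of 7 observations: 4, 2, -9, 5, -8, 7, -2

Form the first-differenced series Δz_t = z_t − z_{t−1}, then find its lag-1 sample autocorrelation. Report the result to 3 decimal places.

-0.810

First differences Δz: -2, -11, 14, -13, 15, -9
Mean of differences = -1.0000
Numerator Σ(Δz_t−Δz̄)(Δz_{t+1}−Δz̄) = -640.0000
Denominator Σ(Δz_t−Δz̄)² = 790.0000
r_1(Δz) = -640.0000 / 790.0000 = -0.810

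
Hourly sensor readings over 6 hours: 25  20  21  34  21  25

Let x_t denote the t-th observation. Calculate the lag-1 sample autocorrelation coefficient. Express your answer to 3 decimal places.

Mean x̄ = (25 + 20 + 21 + 34 + 21 + 25)/6 = 24.3333
Deviations from mean: 0.6667, -4.3333, -3.3333, 9.6667, -3.3333, 0.6667
Σ(x_t−x̄)(x_{t+1}−x̄) = (-2.8889) + (14.4444) + (-32.2222) + (-32.2222) + (-2.2222) = -55.1111
Denominator Σ(x_t−x̄)² = 135.3333
r_1 = -55.1111 / 135.3333 = -0.407

-0.407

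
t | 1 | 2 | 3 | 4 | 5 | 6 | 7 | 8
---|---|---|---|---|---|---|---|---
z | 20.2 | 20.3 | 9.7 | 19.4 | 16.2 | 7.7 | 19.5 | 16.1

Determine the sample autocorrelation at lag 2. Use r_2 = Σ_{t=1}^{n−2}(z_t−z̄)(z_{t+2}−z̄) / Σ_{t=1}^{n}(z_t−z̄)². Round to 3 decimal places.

-0.237

Mean z̄ = (20.2 + 20.3 + 9.7 + 19.4 + 16.2 + 7.7 + 19.5 + 16.1)/8 = 16.1375
Numerator Σ_{t=1}^{6}(z_t−z̄)(z_{t+2}−z̄) = -39.9753
Denominator Σ(z_t−z̄)² = 168.4188
r_2 = -39.9753 / 168.4188 = -0.237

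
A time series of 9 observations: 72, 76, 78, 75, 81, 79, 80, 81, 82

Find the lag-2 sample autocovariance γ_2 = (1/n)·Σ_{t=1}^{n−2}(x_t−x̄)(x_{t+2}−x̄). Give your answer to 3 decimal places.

Mean x̄ = (72 + 76 + 78 + 75 + 81 + 79 + 80 + 81 + 82)/9 = 78.2222
Σ_{t=1}^{7}(x_t−x̄)(x_{t+2}−x̄) = 19.2346
γ_2 = 19.2346 / 9 = 2.137

2.137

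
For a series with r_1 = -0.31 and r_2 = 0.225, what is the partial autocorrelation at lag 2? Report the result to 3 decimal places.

φ_{22} = (r_2 − r_1²) / (1 − r_1²)
r_1² = (-0.31)² = 0.0961
Numerator = 0.225 − 0.0961 = 0.1289; denominator = 1 − 0.0961 = 0.9039
φ_{22} = 0.1289 / 0.9039 = 0.143

0.143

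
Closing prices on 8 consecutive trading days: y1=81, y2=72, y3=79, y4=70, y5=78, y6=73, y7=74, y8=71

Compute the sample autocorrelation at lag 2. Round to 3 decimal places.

Mean ȳ = (81 + 72 + 79 + 70 + 78 + 73 + 74 + 71)/8 = 74.7500
Deviations from mean: 6.2500, -2.7500, 4.2500, -4.7500, 3.2500, -1.7500, -0.7500, -3.7500
Numerator Σ_{t=1}^{6}(y_t−ȳ)(y_{t+2}−ȳ) = 65.8750
Denominator Σ(y_t−ȳ)² = 115.5000
r_2 = 65.8750 / 115.5000 = 0.570

0.570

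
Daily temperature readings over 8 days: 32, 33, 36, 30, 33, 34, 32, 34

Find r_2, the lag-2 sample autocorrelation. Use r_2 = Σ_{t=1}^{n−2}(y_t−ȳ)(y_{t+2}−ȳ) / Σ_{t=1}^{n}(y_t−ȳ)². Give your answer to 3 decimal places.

-0.227

Mean ȳ = (32 + 33 + 36 + 30 + 33 + 34 + 32 + 34)/8 = 33.0000
Σ(y_t−ȳ)(y_{t+2}−ȳ) = (-3.0000) + (0.0000) + (0.0000) + (-3.0000) + (0.0000) + (1.0000) = -5.0000
Denominator Σ(y_t−ȳ)² = 22.0000
r_2 = -5.0000 / 22.0000 = -0.227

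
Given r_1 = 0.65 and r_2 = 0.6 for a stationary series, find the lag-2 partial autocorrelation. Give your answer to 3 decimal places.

0.307

φ_{22} = (r_2 − r_1²) / (1 − r_1²)
r_1² = (0.65)² = 0.4225
Numerator = 0.6 − 0.4225 = 0.1775; denominator = 1 − 0.4225 = 0.5775
φ_{22} = 0.1775 / 0.5775 = 0.307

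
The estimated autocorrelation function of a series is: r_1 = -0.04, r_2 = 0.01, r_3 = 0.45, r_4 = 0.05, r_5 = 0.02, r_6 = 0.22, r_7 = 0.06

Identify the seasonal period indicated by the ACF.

The largest autocorrelation is r_3 = 0.45, with a weaker echo at lag 6 (0.22); the remaining lags stay at or below 0.06.
The dominant spike at lag 3 indicates a seasonal period of 3.

3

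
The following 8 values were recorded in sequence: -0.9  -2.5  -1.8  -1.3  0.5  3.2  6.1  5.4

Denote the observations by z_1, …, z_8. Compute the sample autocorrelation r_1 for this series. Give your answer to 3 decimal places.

0.715

Mean z̄ = (-0.9 − 2.5 − 1.8 − 1.3 + 0.5 + 3.2 + 6.1 + 5.4)/8 = 1.0875
Deviations from mean: -1.9875, -3.5875, -2.8875, -2.3875, -0.5875, 2.1125, 5.0125, 4.3125
Σ(z_t−z̄)(z_{t+1}−z̄) = (7.1302) + (10.3589) + (6.8939) + (1.4027) + (-1.2411) + (10.5889) + (21.6164) = 56.7498
Denominator Σ(z_t−z̄)² = 79.3888
r_1 = 56.7498 / 79.3888 = 0.715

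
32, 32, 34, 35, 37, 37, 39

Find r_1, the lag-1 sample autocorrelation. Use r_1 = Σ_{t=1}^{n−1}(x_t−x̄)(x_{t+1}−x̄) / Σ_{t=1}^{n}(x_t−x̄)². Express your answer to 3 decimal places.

Mean x̄ = (32 + 32 + 34 + 35 + 37 + 37 + 39)/7 = 35.1429
Numerator Σ_{t=1}^{6}(x_t−x̄)(x_{t+1}−x̄) = 23.9796
Denominator Σ(x_t−x̄)² = 42.8571
r_1 = 23.9796 / 42.8571 = 0.560

0.560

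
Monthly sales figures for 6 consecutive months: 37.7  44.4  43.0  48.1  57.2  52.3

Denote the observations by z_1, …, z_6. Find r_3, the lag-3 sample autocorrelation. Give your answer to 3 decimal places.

Mean z̄ = (37.7 + 44.4 + 43.0 + 48.1 + 57.2 + 52.3)/6 = 47.1167
Deviations from mean: -9.4167, -2.7167, -4.1167, 0.9833, 10.0833, 5.1833
Σ(z_t−z̄)(z_{t+3}−z̄) = (-9.2597) + (-27.3931) + (-21.3381) = -57.9908
Denominator Σ(z_t−z̄)² = 242.5083
r_3 = -57.9908 / 242.5083 = -0.239

-0.239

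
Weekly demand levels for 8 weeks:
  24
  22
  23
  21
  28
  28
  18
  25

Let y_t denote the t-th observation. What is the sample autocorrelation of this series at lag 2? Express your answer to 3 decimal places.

Mean ȳ = (24 + 22 + 23 + 21 + 28 + 28 + 18 + 25)/8 = 23.6250
Numerator Σ_{t=1}^{6}(y_t−ȳ)(y_{t+2}−ȳ) = -28.7813
Denominator Σ(y_t−ȳ)² = 81.8750
r_2 = -28.7813 / 81.8750 = -0.352

-0.352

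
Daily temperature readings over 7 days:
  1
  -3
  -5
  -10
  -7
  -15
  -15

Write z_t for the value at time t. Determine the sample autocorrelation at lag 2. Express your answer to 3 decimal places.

Mean z̄ = (1 − 3 − 5 − 10 − 7 − 15 − 15)/7 = -7.7143
Deviations from mean: 8.7143, 4.7143, 2.7143, -2.2857, 0.7143, -7.2857, -7.2857
Σ(z_t−z̄)(z_{t+2}−z̄) = (23.6531) + (-10.7755) + (1.9388) + (16.6531) + (-5.2041) = 26.2653
Denominator Σ(z_t−z̄)² = 217.4286
r_2 = 26.2653 / 217.4286 = 0.121

0.121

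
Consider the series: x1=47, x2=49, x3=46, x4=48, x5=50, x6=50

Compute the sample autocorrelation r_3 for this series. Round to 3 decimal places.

-0.175

Mean x̄ = (47 + 49 + 46 + 48 + 50 + 50)/6 = 48.3333
Deviations from mean: -1.3333, 0.6667, -2.3333, -0.3333, 1.6667, 1.6667
Σ(x_t−x̄)(x_{t+3}−x̄) = (0.4444) + (1.1111) + (-3.8889) = -2.3333
Denominator Σ(x_t−x̄)² = 13.3333
r_3 = -2.3333 / 13.3333 = -0.175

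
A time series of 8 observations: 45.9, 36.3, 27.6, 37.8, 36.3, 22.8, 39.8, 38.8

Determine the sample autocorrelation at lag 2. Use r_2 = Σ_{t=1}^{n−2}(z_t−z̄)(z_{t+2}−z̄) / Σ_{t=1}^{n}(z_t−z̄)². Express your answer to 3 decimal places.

-0.412

Mean z̄ = (45.9 + 36.3 + 27.6 + 37.8 + 36.3 + 22.8 + 39.8 + 38.8)/8 = 35.6625
Deviations from mean: 10.2375, 0.6375, -8.0625, 2.1375, 0.6375, -12.8625, 4.1375, 3.1375
Numerator Σ_{t=1}^{6}(z_t−z̄)(z_{t+2}−z̄) = -151.5291
Denominator Σ(z_t−z̄)² = 367.5988
r_2 = -151.5291 / 367.5988 = -0.412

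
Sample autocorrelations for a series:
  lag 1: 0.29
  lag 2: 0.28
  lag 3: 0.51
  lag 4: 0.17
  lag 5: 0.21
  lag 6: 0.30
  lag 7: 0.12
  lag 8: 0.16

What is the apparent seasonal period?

3

The largest autocorrelation is r_3 = 0.51, with a weaker echo at lag 6 (0.30); the remaining lags stay at or below 0.29. The elevated value at lag 1 (0.29), dropping to 0.28 at lag 2, reflects decaying short-term dependence rather than seasonality.
The dominant spike at lag 3 indicates a seasonal period of 3.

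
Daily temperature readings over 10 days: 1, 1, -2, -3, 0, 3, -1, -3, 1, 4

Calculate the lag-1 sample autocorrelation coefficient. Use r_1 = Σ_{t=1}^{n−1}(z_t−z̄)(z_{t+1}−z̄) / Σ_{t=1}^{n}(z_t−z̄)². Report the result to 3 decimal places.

Mean z̄ = (1 + 1 − 2 − 3 + 0 + 3 − 1 − 3 + 1 + 4)/10 = 0.1000
Numerator Σ_{t=1}^{9}(z_t−z̄)(z_{t+1}−z̄) = 6.3900
Denominator Σ(z_t−z̄)² = 50.9000
r_1 = 6.3900 / 50.9000 = 0.126

0.126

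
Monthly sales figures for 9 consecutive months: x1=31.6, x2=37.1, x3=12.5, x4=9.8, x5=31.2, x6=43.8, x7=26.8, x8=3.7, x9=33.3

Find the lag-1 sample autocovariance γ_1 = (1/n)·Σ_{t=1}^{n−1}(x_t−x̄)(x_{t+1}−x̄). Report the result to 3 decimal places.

Mean x̄ = (31.6 + 37.1 + 12.5 + 9.8 + 31.2 + 43.8 + 26.8 + 3.7 + 33.3)/9 = 25.5333
Σ_{t=1}^{8}(x_t−x̄)(x_{t+1}−x̄) = -35.2578
γ_1 = -35.2578 / 9 = -3.918

-3.918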